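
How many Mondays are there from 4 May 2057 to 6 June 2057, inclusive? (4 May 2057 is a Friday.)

4 May 2057 is a Friday; the first Monday on or after it is 7 May 2057 (3 days later).
From 7 May 2057 to 6 June 2057: 24 + 6 = 30 days (rest of May, June).
30 ÷ 7 = 4 full weeks with remainder 2, so 4 more Mondays after the first → 5.

5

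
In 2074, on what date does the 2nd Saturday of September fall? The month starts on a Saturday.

September 2074 begins on a Saturday, so the first Saturday is September 1.
The 2nd Saturday is 1 weeks later: 1 + 7 = 8.

2074-09-08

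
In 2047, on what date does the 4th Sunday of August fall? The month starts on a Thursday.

25 August 2047

August 2047 begins on a Thursday, so the first Sunday is August 4 (3 days later).
The 4th Sunday is 3 weeks later: 4 + 21 = 25.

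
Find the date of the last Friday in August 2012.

The first Friday of August 2012 is August 3.
August 2012 has 31 days. Adding weeks: 3, 10, 17, 24, 31 — the last one ≤ 31 is the 31st.

August 31, 2012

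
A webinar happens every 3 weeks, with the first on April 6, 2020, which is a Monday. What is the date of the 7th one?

August 10, 2020

The 7th occurrence is 6 intervals after the first: 6 × 21 = 126 days after April 6, 2020.
April has 30 days — 24 days to the end of April leaves 102.
May has 31 days (71 left).
June has 30 days (41 left).
July has 31 days (10 left).
10 days into August → August 10, 2020.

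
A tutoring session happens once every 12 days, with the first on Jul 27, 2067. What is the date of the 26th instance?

May 22, 2068

The 26th occurrence is 25 intervals after the first: 25 × 12 = 300 days after Jul 27, 2067.
Jul has 31 days — 4 days to the end of Jul leaves 296.
Aug has 31 days (265 left).
Sep has 30 days (235 left).
Oct has 31 days (204 left).
Nov has 30 days (174 left).
Dec has 31 days (143 left).
Jan has 31 days (112 left).
Feb has 29 days (83 left).
Mar has 31 days (52 left).
Apr has 30 days (22 left).
22 days into May → May 22, 2068.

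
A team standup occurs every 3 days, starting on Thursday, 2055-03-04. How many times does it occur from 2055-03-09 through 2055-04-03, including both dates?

9

Occurrences land 3·i days after 2055-03-04 for i = 0, 1, 2, …
2055-03-09 is 5 days after the start; 5 ÷ 3 = 1 remainder 2; since the remainder is 2, round up to i = 2. First occurrence in the window: #3 on 2055-03-10 (2×3 = 6 days in).
2055-04-03 is 30 days after the start; 30 ÷ 3 = 10 remainder 0. Last occurrence in the window: #11 on 2055-04-03.
Occurrences #3 through #11: 9 in total.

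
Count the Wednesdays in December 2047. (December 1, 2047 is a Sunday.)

4

December 1, 2047 is a Sunday; the first Wednesday on or after it is December 4, 2047 (3 days later).
From December 4, 2047 to December 31, 2047 is 31 − 4 = 27 days.
27 ÷ 7 = 3 full weeks with remainder 6, so 3 more Wednesdays after the first → 4.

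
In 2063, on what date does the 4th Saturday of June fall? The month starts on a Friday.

June 2063 begins on a Friday, so the first Saturday is June 2 (1 day later).
The 4th Saturday is 3 weeks later: 2 + 21 = 23.

June 23, 2063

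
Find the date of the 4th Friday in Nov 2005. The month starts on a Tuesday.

Nov 25, 2005

Nov 2005 begins on a Tuesday, so the first Friday is Nov 4 (3 days later).
The 4th Friday is 3 weeks later: 4 + 21 = 25.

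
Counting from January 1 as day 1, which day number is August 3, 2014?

215

Days in months before August: 31 + 28 + 31 + 30 + 31 + 30 + 31 = 212.
Plus 3 days into August → day 215.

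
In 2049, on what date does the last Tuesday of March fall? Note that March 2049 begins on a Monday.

March 2049 begins on a Monday, so the first Tuesday is March 2 (1 day later).
March 2049 has 31 days. Adding weeks: 2, 9, 16, 23, 30 — the last one ≤ 31 is the 30th.

30 March 2049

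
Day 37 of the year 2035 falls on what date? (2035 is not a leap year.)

2035-02-06

January has 31 days (37 − 31 = 6 remain).
6 into February → February 6.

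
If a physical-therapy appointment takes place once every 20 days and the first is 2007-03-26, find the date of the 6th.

2007-07-04

The 6th occurrence is 5 intervals after the first: 5 × 20 = 100 days after 2007-03-26.
March has 31 days — 5 days to the end of March leaves 95.
April has 30 days (65 left).
May has 31 days (34 left).
June has 30 days (4 left).
4 days into July → 2007-07-04.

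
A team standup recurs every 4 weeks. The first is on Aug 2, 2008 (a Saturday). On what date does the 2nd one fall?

The 2nd occurrence is 1 interval after the first: 1 × 28 = 28 days after Aug 2, 2008.
28 days later is Aug 30, 2008.

Aug 30, 2008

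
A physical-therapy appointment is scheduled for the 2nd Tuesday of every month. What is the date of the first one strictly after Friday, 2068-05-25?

2068-06-12

May 2068 starts on a Tuesday; its first Tuesday is the 1st, so the 2nd Tuesday is the 8th — 2068-05-08.
That is not after 2068-05-25, so look at June 2068.
June 2068 starts on a Friday; its first Tuesday is the 5th, so the 2nd Tuesday is the 12th — 2068-06-12.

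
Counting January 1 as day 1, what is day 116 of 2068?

January has 31 days (116 − 31 = 85 remain).
February has 29 days (85 − 29 = 56 remain).
March has 31 days (56 − 31 = 25 remain).
25 into April → April 25.

April 25, 2068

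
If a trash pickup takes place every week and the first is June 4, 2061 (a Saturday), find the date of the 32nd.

January 7, 2062

The 32nd occurrence is 31 intervals after the first: 31 × 7 = 217 days after June 4, 2061.
June has 30 days — 26 days to the end of June leaves 191.
July has 31 days (160 left).
August has 31 days (129 left).
September has 30 days (99 left).
October has 31 days (68 left).
November has 30 days (38 left).
December has 31 days (7 left).
7 days into January → January 7, 2062.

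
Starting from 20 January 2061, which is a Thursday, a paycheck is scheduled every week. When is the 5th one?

The 5th occurrence is 4 intervals after the first: 4 × 7 = 28 days after 20 January 2061.
January has 31 days — 11 days to the end of January leaves 17.
17 days into February → 17 February 2061.

17 February 2061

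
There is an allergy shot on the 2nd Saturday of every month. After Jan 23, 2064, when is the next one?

Jan 2064 starts on a Tuesday; its first Saturday is the 5th, so the 2nd Saturday is the 12th — Jan 12, 2064.
That is not after Jan 23, 2064, so look at Feb 2064.
Feb 2064 starts on a Friday; its first Saturday is the 2nd, so the 2nd Saturday is the 9th — Feb 9, 2064.

Feb 9, 2064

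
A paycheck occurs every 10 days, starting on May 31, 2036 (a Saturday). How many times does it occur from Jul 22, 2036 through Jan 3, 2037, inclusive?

16

Occurrences land 10·i days after May 31, 2036 for i = 0, 1, 2, …
Jul 22, 2036 is 52 days after the start; 52 ÷ 10 = 5 remainder 2; since the remainder is 2, round up to i = 6. First occurrence in the window: #7 on Jul 30, 2036 (6×10 = 60 days in).
Jan 3, 2037 is 217 days after the start; 217 ÷ 10 = 21 remainder 7. Last occurrence in the window: #22 on Dec 27, 2036.
Occurrences #7 through #22: 16 in total.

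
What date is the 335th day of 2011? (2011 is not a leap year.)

Jan has 31 days (335 − 31 = 304 remain).
Feb has 28 days (304 − 28 = 276 remain).
Mar has 31 days (276 − 31 = 245 remain).
Apr has 30 days (245 − 30 = 215 remain).
May has 31 days (215 − 31 = 184 remain).
Jun has 30 days (184 − 30 = 154 remain).
Jul has 31 days (154 − 31 = 123 remain).
Aug has 31 days (123 − 31 = 92 remain).
Sep has 30 days (92 − 30 = 62 remain).
Oct has 31 days (62 − 31 = 31 remain).
Nov has 30 days (31 − 30 = 1 remain).
1 into Dec → Dec 1.

Dec 1, 2011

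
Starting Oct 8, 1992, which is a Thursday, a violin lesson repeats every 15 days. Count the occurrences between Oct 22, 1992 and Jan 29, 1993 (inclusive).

7

Occurrences land 15·i days after Oct 8, 1992 for i = 0, 1, 2, …
Oct 22, 1992 is 14 days after the start; 14 ÷ 15 = 0 remainder 14; since the remainder is 14, round up to i = 1. First occurrence in the window: #2 on Oct 23, 1992 (1×15 = 15 days in).
Jan 29, 1993 is 113 days after the start; 113 ÷ 15 = 7 remainder 8. Last occurrence in the window: #8 on Jan 21, 1993.
Occurrences #2 through #8: 7 in total.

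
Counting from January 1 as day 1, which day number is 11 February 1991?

Days in months before February: 31 = 31.
Plus 11 days into February → day 42.

42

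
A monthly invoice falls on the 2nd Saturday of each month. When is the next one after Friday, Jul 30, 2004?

Jul 2004 starts on a Thursday; its first Saturday is the 3rd, so the 2nd Saturday is the 10th — Jul 10, 2004.
That is not after Jul 30, 2004, so look at Aug 2004.
Aug 2004 starts on a Sunday; its first Saturday is the 7th, so the 2nd Saturday is the 14th — Aug 14, 2004.

Aug 14, 2004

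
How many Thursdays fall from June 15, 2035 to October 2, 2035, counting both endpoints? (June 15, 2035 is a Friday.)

June 15, 2035 is a Friday; the first Thursday on or after it is June 21, 2035 (6 days later).
From June 21, 2035 to October 2, 2035: 9 + 31 + 31 + 30 + 2 = 103 days (rest of June, July, August, September, October).
103 ÷ 7 = 14 full weeks with remainder 5, so 14 more Thursdays after the first → 15.

15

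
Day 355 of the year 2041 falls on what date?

Dec 21, 2041

Jan has 31 days (355 − 31 = 324 remain).
Feb has 28 days (324 − 28 = 296 remain).
Mar has 31 days (296 − 31 = 265 remain).
Apr has 30 days (265 − 30 = 235 remain).
May has 31 days (235 − 31 = 204 remain).
Jun has 30 days (204 − 30 = 174 remain).
Jul has 31 days (174 − 31 = 143 remain).
Aug has 31 days (143 − 31 = 112 remain).
Sep has 30 days (112 − 30 = 82 remain).
Oct has 31 days (82 − 31 = 51 remain).
Nov has 30 days (51 − 30 = 21 remain).
21 into Dec → Dec 21.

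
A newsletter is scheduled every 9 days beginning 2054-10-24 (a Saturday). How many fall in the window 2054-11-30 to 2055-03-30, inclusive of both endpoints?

13

Occurrences land 9·i days after 2054-10-24 for i = 0, 1, 2, …
2054-11-30 is 37 days after the start; 37 ÷ 9 = 4 remainder 1; since the remainder is 1, round up to i = 5. First occurrence in the window: #6 on 2054-12-08 (5×9 = 45 days in).
2055-03-30 is 157 days after the start; 157 ÷ 9 = 17 remainder 4. Last occurrence in the window: #18 on 2055-03-26.
Occurrences #6 through #18: 13 in total.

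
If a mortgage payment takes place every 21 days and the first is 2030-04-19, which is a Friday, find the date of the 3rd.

The 3rd occurrence is 2 intervals after the first: 2 × 21 = 42 days after 2030-04-19.
April has 30 days — 11 days to the end of April leaves 31.
31 days into May → 2030-05-31.

2030-05-31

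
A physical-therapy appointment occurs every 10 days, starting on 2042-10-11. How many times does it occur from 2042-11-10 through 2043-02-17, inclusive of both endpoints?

Occurrences land 10·i days after 2042-10-11 for i = 0, 1, 2, …
2042-11-10 is 30 days after the start; 30 ÷ 10 = 3 remainder 0. First occurrence in the window: #4 on 2042-11-10 (3×10 = 30 days in).
2043-02-17 is 129 days after the start; 129 ÷ 10 = 12 remainder 9. Last occurrence in the window: #13 on 2043-02-08.
Occurrences #4 through #13: 10 in total.

10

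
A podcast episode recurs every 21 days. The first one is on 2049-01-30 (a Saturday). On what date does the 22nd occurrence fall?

The 22nd occurrence is 21 intervals after the first: 21 × 21 = 441 days after 2049-01-30.
January has 31 days — 1 day to the end of January leaves 440.
From end of January to end of 2049 is 334 days (106 left).
January has 31 days (75 left).
February has 28 days (47 left).
March has 31 days (16 left).
16 days into April → 2050-04-16.

2050-04-16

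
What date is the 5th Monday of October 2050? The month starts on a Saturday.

October 31, 2050

October 2050 begins on a Saturday, so the first Monday is October 3 (2 days later).
The 5th Monday is 4 weeks later: 3 + 28 = 31.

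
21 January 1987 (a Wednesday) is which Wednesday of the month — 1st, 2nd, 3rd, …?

Day 21 falls in week ⌈21/7⌉ of the month.
Days 1–7 hold the 1st Wednesday, 8–14 the 2nd, 15–21 the 3rd, 22–28 the 4th, 29–31 the 5th.
21 is in the range for the 3rd.

3rd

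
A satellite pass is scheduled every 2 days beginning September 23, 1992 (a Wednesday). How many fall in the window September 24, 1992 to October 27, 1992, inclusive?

Occurrences land 2·i days after September 23, 1992 for i = 0, 1, 2, …
September 24, 1992 is 1 day after the start; 1 ÷ 2 = 0 remainder 1; since the remainder is 1, round up to i = 1. First occurrence in the window: #2 on September 25, 1992 (1×2 = 2 days in).
October 27, 1992 is 34 days after the start; 34 ÷ 2 = 17 remainder 0. Last occurrence in the window: #18 on October 27, 1992.
Occurrences #2 through #18: 17 in total.

17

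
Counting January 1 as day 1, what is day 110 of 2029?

Jan has 31 days (110 − 31 = 79 remain).
Feb has 28 days (79 − 28 = 51 remain).
Mar has 31 days (51 − 31 = 20 remain).
20 into Apr → Apr 20.

Apr 20, 2029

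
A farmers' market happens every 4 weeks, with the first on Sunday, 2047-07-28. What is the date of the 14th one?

2048-07-26

The 14th occurrence is 13 intervals after the first: 13 × 28 = 364 days after 2047-07-28.
July has 31 days — 3 days to the end of July leaves 361.
August has 31 days (330 left).
September has 30 days (300 left).
October has 31 days (269 left).
November has 30 days (239 left).
December has 31 days (208 left).
January has 31 days (177 left).
February has 29 days (148 left).
March has 31 days (117 left).
April has 30 days (87 left).
May has 31 days (56 left).
June has 30 days (26 left).
26 days into July → 2048-07-26.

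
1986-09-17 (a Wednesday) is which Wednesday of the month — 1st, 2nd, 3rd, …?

Day 17 falls in week ⌈17/7⌉ of the month.
Days 1–7 hold the 1st Wednesday, 8–14 the 2nd, 15–21 the 3rd, 22–28 the 4th, 29–31 the 5th.
17 is in the range for the 3rd.

3rd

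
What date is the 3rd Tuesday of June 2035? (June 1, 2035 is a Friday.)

June 2035 begins on a Friday, so the first Tuesday is June 5 (4 days later).
The 3rd Tuesday is 2 weeks later: 5 + 14 = 19.

June 19, 2035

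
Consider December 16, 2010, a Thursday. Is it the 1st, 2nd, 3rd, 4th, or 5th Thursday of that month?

3rd

Day 16 falls in week ⌈16/7⌉ of the month.
Days 1–7 hold the 1st Thursday, 8–14 the 2nd, 15–21 the 3rd, 22–28 the 4th, 29–31 the 5th.
16 is in the range for the 3rd.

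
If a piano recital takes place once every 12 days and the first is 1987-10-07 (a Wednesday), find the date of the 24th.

The 24th occurrence is 23 intervals after the first: 23 × 12 = 276 days after 1987-10-07.
October has 31 days — 24 days to the end of October leaves 252.
November has 30 days (222 left).
December has 31 days (191 left).
January has 31 days (160 left).
February has 29 days (131 left).
March has 31 days (100 left).
April has 30 days (70 left).
May has 31 days (39 left).
June has 30 days (9 left).
9 days into July → 1988-07-09.

1988-07-09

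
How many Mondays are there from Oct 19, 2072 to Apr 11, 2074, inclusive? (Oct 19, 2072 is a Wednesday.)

Oct 19, 2072 is a Wednesday; the first Monday on or after it is Oct 24, 2072 (5 days later).
From Oct 24, 2072 to Apr 11, 2074: 68 + 365 + 101 = 534 days (rest of 2072, 2073, to Apr 11, 2074 in 2074).
534 ÷ 7 = 76 full weeks with remainder 2, so 76 more Mondays after the first → 77.

77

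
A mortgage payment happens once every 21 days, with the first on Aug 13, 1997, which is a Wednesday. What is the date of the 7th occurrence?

Dec 17, 1997

The 7th occurrence is 6 intervals after the first: 6 × 21 = 126 days after Aug 13, 1997.
Aug has 31 days — 18 days to the end of Aug leaves 108.
Sep has 30 days (78 left).
Oct has 31 days (47 left).
Nov has 30 days (17 left).
17 days into Dec → Dec 17, 1997.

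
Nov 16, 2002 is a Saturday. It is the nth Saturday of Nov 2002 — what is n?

Day 16 falls in week ⌈16/7⌉ of the month.
Days 1–7 hold the 1st Saturday, 8–14 the 2nd, 15–21 the 3rd, 22–28 the 4th, 29–31 the 5th.
16 is in the range for the 3rd.

3rd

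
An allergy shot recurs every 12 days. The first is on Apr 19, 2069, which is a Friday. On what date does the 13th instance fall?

The 13th occurrence is 12 intervals after the first: 12 × 12 = 144 days after Apr 19, 2069.
Apr has 30 days — 11 days to the end of Apr leaves 133.
May has 31 days (102 left).
Jun has 30 days (72 left).
Jul has 31 days (41 left).
Aug has 31 days (10 left).
10 days into Sep → Sep 10, 2069.

Sep 10, 2069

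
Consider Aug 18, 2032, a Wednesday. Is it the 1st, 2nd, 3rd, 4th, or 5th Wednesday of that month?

Day 18 falls in week ⌈18/7⌉ of the month.
Days 1–7 hold the 1st Wednesday, 8–14 the 2nd, 15–21 the 3rd, 22–28 the 4th, 29–31 the 5th.
18 is in the range for the 3rd.

3rd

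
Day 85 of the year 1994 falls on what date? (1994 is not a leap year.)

26 March 1994

January has 31 days (85 − 31 = 54 remain).
February has 28 days (54 − 28 = 26 remain).
26 into March → March 26.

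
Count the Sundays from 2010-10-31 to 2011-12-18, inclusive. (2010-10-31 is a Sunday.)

2010-10-31 is a Sunday; the first Sunday on or after it is 2010-10-31.
From 2010-10-31 to 2011-12-18: 61 + 352 = 413 days (rest of 2010, to 2011-12-18 in 2011).
413 ÷ 7 = 59 full weeks with remainder 0, so 59 more Sundays after the first → 60.

60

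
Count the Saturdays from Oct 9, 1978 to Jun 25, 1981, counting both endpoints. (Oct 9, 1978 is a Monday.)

141

Oct 9, 1978 is a Monday; the first Saturday on or after it is Oct 14, 1978 (5 days later).
From Oct 14, 1978 to Jun 25, 1981: 78 + 365 + 366 + 176 = 985 days (rest of 1978, 1979, 1980, to Jun 25, 1981 in 1981).
985 ÷ 7 = 140 full weeks with remainder 5, so 140 more Saturdays after the first → 141.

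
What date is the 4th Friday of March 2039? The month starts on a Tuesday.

25 March 2039

March 2039 begins on a Tuesday, so the first Friday is March 4 (3 days later).
The 4th Friday is 3 weeks later: 4 + 21 = 25.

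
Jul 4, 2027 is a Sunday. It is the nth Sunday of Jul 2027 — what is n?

Day 4 falls in week ⌈4/7⌉ of the month.
Days 1–7 hold the 1st Sunday, 8–14 the 2nd, 15–21 the 3rd, 22–28 the 4th, 29–31 the 5th.
4 is in the range for the 1st.

1st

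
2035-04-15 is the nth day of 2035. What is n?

105

Days in months before April: 31 + 28 + 31 = 90.
Plus 15 days into April → day 105.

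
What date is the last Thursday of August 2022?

The first Thursday of August 2022 is August 4.
August 2022 has 31 days. Adding weeks: 4, 11, 18, 25 — the last one ≤ 31 is the 25th.

August 25, 2022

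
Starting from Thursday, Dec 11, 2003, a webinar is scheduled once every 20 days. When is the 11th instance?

Jun 28, 2004

The 11th occurrence is 10 intervals after the first: 10 × 20 = 200 days after Dec 11, 2003.
Dec has 31 days — 20 days to the end of Dec leaves 180.
Jan has 31 days (149 left).
Feb has 29 days (120 left).
Mar has 31 days (89 left).
Apr has 30 days (59 left).
May has 31 days (28 left).
28 days into Jun → Jun 28, 2004.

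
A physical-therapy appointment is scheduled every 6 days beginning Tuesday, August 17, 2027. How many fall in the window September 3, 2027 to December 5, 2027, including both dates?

16

Occurrences land 6·i days after August 17, 2027 for i = 0, 1, 2, …
September 3, 2027 is 17 days after the start; 17 ÷ 6 = 2 remainder 5; since the remainder is 5, round up to i = 3. First occurrence in the window: #4 on September 4, 2027 (3×6 = 18 days in).
December 5, 2027 is 110 days after the start; 110 ÷ 6 = 18 remainder 2. Last occurrence in the window: #19 on December 3, 2027.
Occurrences #4 through #19: 16 in total.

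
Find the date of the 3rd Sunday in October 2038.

October 17, 2038

The first Sunday of October 2038 is October 3.
The 3rd Sunday is 2 weeks later: 3 + 14 = 17.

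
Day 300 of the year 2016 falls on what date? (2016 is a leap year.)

October 26, 2016

January has 31 days (300 − 31 = 269 remain).
February has 29 days (269 − 29 = 240 remain).
March has 31 days (240 − 31 = 209 remain).
April has 30 days (209 − 30 = 179 remain).
May has 31 days (179 − 31 = 148 remain).
June has 30 days (148 − 30 = 118 remain).
July has 31 days (118 − 31 = 87 remain).
August has 31 days (87 − 31 = 56 remain).
September has 30 days (56 − 30 = 26 remain).
26 into October → October 26.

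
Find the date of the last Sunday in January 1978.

1978-01-29

The first Sunday of January 1978 is January 1.
January 1978 has 31 days. Adding weeks: 1, 8, 15, 22, 29 — the last one ≤ 31 is the 29th.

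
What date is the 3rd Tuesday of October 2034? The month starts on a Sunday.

October 2034 begins on a Sunday, so the first Tuesday is October 3 (2 days later).
The 3rd Tuesday is 2 weeks later: 3 + 14 = 17.

October 17, 2034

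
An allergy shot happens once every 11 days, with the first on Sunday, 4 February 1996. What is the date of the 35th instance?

12 February 1997

The 35th occurrence is 34 intervals after the first: 34 × 11 = 374 days after 4 February 1996.
February has 29 days — 25 days to the end of February leaves 349.
March has 31 days (318 left).
April has 30 days (288 left).
May has 31 days (257 left).
June has 30 days (227 left).
July has 31 days (196 left).
August has 31 days (165 left).
September has 30 days (135 left).
October has 31 days (104 left).
November has 30 days (74 left).
December has 31 days (43 left).
January has 31 days (12 left).
12 days into February → 12 February 1997.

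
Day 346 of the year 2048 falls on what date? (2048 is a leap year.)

January has 31 days (346 − 31 = 315 remain).
February has 29 days (315 − 29 = 286 remain).
March has 31 days (286 − 31 = 255 remain).
April has 30 days (255 − 30 = 225 remain).
May has 31 days (225 − 31 = 194 remain).
June has 30 days (194 − 30 = 164 remain).
July has 31 days (164 − 31 = 133 remain).
August has 31 days (133 − 31 = 102 remain).
September has 30 days (102 − 30 = 72 remain).
October has 31 days (72 − 31 = 41 remain).
November has 30 days (41 − 30 = 11 remain).
11 into December → December 11.

2048-12-11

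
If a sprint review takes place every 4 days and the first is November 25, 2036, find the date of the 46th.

May 24, 2037

The 46th occurrence is 45 intervals after the first: 45 × 4 = 180 days after November 25, 2036.
November has 30 days — 5 days to the end of November leaves 175.
December has 31 days (144 left).
January has 31 days (113 left).
February has 28 days (85 left).
March has 31 days (54 left).
April has 30 days (24 left).
24 days into May → May 24, 2037.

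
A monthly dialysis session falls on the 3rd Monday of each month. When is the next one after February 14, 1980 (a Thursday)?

February 1980 starts on a Friday; its first Monday is the 4th, so the 3rd Monday is the 18th — February 18, 1980.
February 18, 1980 is after February 14, 1980, so that is the next one.

February 18, 1980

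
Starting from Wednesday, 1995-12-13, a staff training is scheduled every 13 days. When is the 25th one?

The 25th occurrence is 24 intervals after the first: 24 × 13 = 312 days after 1995-12-13.
December has 31 days — 18 days to the end of December leaves 294.
January has 31 days (263 left).
February has 29 days (234 left).
March has 31 days (203 left).
April has 30 days (173 left).
May has 31 days (142 left).
June has 30 days (112 left).
July has 31 days (81 left).
August has 31 days (50 left).
September has 30 days (20 left).
20 days into October → 1996-10-20.

1996-10-20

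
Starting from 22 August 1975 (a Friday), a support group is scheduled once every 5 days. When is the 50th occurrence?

23 April 1976

The 50th occurrence is 49 intervals after the first: 49 × 5 = 245 days after 22 August 1975.
August has 31 days — 9 days to the end of August leaves 236.
September has 30 days (206 left).
October has 31 days (175 left).
November has 30 days (145 left).
December has 31 days (114 left).
January has 31 days (83 left).
February has 29 days (54 left).
March has 31 days (23 left).
23 days into April → 23 April 1976.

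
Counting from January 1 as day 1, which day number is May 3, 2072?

Days in months before May: 31 + 29 + 31 + 30 = 121.
Plus 3 days into May → day 124.

124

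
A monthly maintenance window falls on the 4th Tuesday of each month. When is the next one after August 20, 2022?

August 23, 2022

August 2022 starts on a Monday; its first Tuesday is the 2nd, so the 4th Tuesday is the 23rd — August 23, 2022.
August 23, 2022 is after August 20, 2022, so that is the next one.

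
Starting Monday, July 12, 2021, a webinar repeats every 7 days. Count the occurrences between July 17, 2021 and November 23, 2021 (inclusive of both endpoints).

19

Occurrences land 7·i days after July 12, 2021 for i = 0, 1, 2, …
July 17, 2021 is 5 days after the start; 5 ÷ 7 = 0 remainder 5; since the remainder is 5, round up to i = 1. First occurrence in the window: #2 on July 19, 2021 (1×7 = 7 days in).
November 23, 2021 is 134 days after the start; 134 ÷ 7 = 19 remainder 1. Last occurrence in the window: #20 on November 22, 2021.
Occurrences #2 through #20: 19 in total.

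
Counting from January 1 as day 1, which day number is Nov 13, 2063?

Days in months before Nov: 31 + 28 + 31 + 30 + 31 + 30 + 31 + 31 + 30 + 31 = 304.
Plus 13 days into Nov → day 317.

317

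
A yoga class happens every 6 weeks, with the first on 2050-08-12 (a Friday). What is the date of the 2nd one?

The 2nd occurrence is 1 interval after the first: 1 × 42 = 42 days after 2050-08-12.
August has 31 days — 19 days to the end of August leaves 23.
23 days into September → 2050-09-23.

2050-09-23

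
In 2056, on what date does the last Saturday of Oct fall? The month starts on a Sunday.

Oct 28, 2056

Oct 2056 begins on a Sunday, so the first Saturday is Oct 7 (6 days later).
Oct 2056 has 31 days. Adding weeks: 7, 14, 21, 28 — the last one ≤ 31 is the 28th.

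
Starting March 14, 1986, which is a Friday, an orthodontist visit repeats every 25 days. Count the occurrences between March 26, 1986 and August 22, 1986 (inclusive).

6

Occurrences land 25·i days after March 14, 1986 for i = 0, 1, 2, …
March 26, 1986 is 12 days after the start; 12 ÷ 25 = 0 remainder 12; since the remainder is 12, round up to i = 1. First occurrence in the window: #2 on April 8, 1986 (1×25 = 25 days in).
August 22, 1986 is 161 days after the start; 161 ÷ 25 = 6 remainder 11. Last occurrence in the window: #7 on August 11, 1986.
Occurrences #2 through #7: 6 in total.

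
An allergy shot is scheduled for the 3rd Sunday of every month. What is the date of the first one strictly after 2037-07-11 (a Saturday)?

2037-07-19

July 2037 starts on a Wednesday; its first Sunday is the 5th, so the 3rd Sunday is the 19th — 2037-07-19.
2037-07-19 is after 2037-07-11, so that is the next one.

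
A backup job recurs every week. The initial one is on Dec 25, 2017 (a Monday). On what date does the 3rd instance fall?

Jan 8, 2018

The 3rd occurrence is 2 intervals after the first: 2 × 7 = 14 days after Dec 25, 2017.
Dec has 31 days — 6 days to the end of Dec leaves 8.
8 days into Jan → Jan 8, 2018.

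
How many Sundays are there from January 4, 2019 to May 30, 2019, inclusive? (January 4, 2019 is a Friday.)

January 4, 2019 is a Friday; the first Sunday on or after it is January 6, 2019 (2 days later).
From January 6, 2019 to May 30, 2019: 25 + 28 + 31 + 30 + 30 = 144 days (rest of January, February, March, April, May).
144 ÷ 7 = 20 full weeks with remainder 4, so 20 more Sundays after the first → 21.

21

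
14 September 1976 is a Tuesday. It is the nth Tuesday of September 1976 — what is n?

Day 14 falls in week ⌈14/7⌉ of the month.
Days 1–7 hold the 1st Tuesday, 8–14 the 2nd, 15–21 the 3rd, 22–28 the 4th, 29–31 the 5th.
14 is in the range for the 2nd.

2nd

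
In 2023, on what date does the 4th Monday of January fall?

23 January 2023

The first Monday of January 2023 is January 2.
The 4th Monday is 3 weeks later: 2 + 21 = 23.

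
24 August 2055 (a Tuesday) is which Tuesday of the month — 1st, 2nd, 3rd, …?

4th

Day 24 falls in week ⌈24/7⌉ of the month.
Days 1–7 hold the 1st Tuesday, 8–14 the 2nd, 15–21 the 3rd, 22–28 the 4th, 29–31 the 5th.
24 is in the range for the 4th.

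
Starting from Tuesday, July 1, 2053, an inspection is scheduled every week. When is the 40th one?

The 40th occurrence is 39 intervals after the first: 39 × 7 = 273 days after July 1, 2053.
July has 31 days — 30 days to the end of July leaves 243.
August has 31 days (212 left).
September has 30 days (182 left).
October has 31 days (151 left).
November has 30 days (121 left).
December has 31 days (90 left).
January has 31 days (59 left).
February has 28 days (31 left).
31 days into March → March 31, 2054.

March 31, 2054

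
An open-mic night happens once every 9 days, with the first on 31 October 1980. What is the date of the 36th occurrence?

The 36th occurrence is 35 intervals after the first: 35 × 9 = 315 days after 31 October 1980.
October has 31 days — 0 days to the end of October leaves 315.
November has 30 days (285 left).
December has 31 days (254 left).
January has 31 days (223 left).
February has 28 days (195 left).
March has 31 days (164 left).
April has 30 days (134 left).
May has 31 days (103 left).
June has 30 days (73 left).
July has 31 days (42 left).
August has 31 days (11 left).
11 days into September → 11 September 1981.

11 September 1981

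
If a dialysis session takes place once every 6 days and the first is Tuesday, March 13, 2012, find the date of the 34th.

September 27, 2012

The 34th occurrence is 33 intervals after the first: 33 × 6 = 198 days after March 13, 2012.
March has 31 days — 18 days to the end of March leaves 180.
April has 30 days (150 left).
May has 31 days (119 left).
June has 30 days (89 left).
July has 31 days (58 left).
August has 31 days (27 left).
27 days into September → September 27, 2012.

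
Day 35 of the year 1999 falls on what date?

February 4, 1999

January has 31 days (35 − 31 = 4 remain).
4 into February → February 4.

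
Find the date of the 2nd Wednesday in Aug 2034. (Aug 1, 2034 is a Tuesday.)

Aug 9, 2034

Aug 2034 begins on a Tuesday, so the first Wednesday is Aug 2 (1 day later).
The 2nd Wednesday is 1 weeks later: 2 + 7 = 9.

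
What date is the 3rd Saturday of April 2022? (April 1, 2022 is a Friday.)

2022-04-16

April 2022 begins on a Friday, so the first Saturday is April 2 (1 day later).
The 3rd Saturday is 2 weeks later: 2 + 14 = 16.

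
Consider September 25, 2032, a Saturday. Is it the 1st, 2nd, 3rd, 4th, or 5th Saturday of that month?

Day 25 falls in week ⌈25/7⌉ of the month.
Days 1–7 hold the 1st Saturday, 8–14 the 2nd, 15–21 the 3rd, 22–28 the 4th, 29–31 the 5th.
25 is in the range for the 4th.

4th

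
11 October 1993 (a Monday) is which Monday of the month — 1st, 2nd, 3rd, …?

Day 11 falls in week ⌈11/7⌉ of the month.
Days 1–7 hold the 1st Monday, 8–14 the 2nd, 15–21 the 3rd, 22–28 the 4th, 29–31 the 5th.
11 is in the range for the 2nd.

2nd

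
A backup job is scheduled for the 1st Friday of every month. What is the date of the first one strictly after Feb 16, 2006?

Feb 2006 starts on a Wednesday, so its 1st Friday is Feb 3, 2006 (2 days in).
That is not after Feb 16, 2006, so look at Mar 2006.
Mar 2006 starts on a Wednesday, so its 1st Friday is Mar 3, 2006 (2 days in).

Mar 3, 2006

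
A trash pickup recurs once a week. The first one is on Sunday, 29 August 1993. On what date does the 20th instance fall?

The 20th occurrence is 19 intervals after the first: 19 × 7 = 133 days after 29 August 1993.
August has 31 days — 2 days to the end of August leaves 131.
September has 30 days (101 left).
October has 31 days (70 left).
November has 30 days (40 left).
December has 31 days (9 left).
9 days into January → 9 January 1994.

9 January 1994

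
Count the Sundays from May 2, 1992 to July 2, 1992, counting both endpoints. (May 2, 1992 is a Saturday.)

9

May 2, 1992 is a Saturday; the first Sunday on or after it is May 3, 1992 (1 day later).
From May 3, 1992 to July 2, 1992: 28 + 30 + 2 = 60 days (rest of May, June, July).
60 ÷ 7 = 8 full weeks with remainder 4, so 8 more Sundays after the first → 9.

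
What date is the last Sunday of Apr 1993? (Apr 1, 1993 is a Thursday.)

Apr 25, 1993

Apr 1993 begins on a Thursday, so the first Sunday is Apr 4 (3 days later).
Apr 1993 has 30 days. Adding weeks: 4, 11, 18, 25 — the last one ≤ 30 is the 25th.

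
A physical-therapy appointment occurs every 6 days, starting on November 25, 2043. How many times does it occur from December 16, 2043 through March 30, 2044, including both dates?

18

Occurrences land 6·i days after November 25, 2043 for i = 0, 1, 2, …
December 16, 2043 is 21 days after the start; 21 ÷ 6 = 3 remainder 3; since the remainder is 3, round up to i = 4. First occurrence in the window: #5 on December 19, 2043 (4×6 = 24 days in).
March 30, 2044 is 126 days after the start; 126 ÷ 6 = 21 remainder 0. Last occurrence in the window: #22 on March 30, 2044.
Occurrences #5 through #22: 18 in total.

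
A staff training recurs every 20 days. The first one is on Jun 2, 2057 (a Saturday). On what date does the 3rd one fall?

The 3rd occurrence is 2 intervals after the first: 2 × 20 = 40 days after Jun 2, 2057.
Jun has 30 days — 28 days to the end of Jun leaves 12.
12 days into Jul → Jul 12, 2057.

Jul 12, 2057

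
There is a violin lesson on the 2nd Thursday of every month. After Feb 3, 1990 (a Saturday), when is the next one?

Feb 8, 1990

Feb 1990 starts on a Thursday; its first Thursday is the 1st, so the 2nd Thursday is the 8th — Feb 8, 1990.
Feb 8, 1990 is after Feb 3, 1990, so that is the next one.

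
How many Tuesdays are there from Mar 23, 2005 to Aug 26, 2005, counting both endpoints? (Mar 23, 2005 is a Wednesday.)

22

Mar 23, 2005 is a Wednesday; the first Tuesday on or after it is Mar 29, 2005 (6 days later).
From Mar 29, 2005 to Aug 26, 2005: 2 + 30 + 31 + 30 + 31 + 26 = 150 days (rest of Mar, Apr, May, Jun, Jul, Aug).
150 ÷ 7 = 21 full weeks with remainder 3, so 21 more Tuesdays after the first → 22.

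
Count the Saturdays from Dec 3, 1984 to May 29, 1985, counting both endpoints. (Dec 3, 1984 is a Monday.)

Dec 3, 1984 is a Monday; the first Saturday on or after it is Dec 8, 1984 (5 days later).
From Dec 8, 1984 to May 29, 1985: 23 + 31 + 28 + 31 + 30 + 29 = 172 days (rest of Dec, Jan, Feb, Mar, Apr, May).
172 ÷ 7 = 24 full weeks with remainder 4, so 24 more Saturdays after the first → 25.

25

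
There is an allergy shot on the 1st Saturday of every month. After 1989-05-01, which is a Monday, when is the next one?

1989-05-06

May 1989 starts on a Monday, so its 1st Saturday is 1989-05-06 (5 days in).
1989-05-06 is after 1989-05-01, so that is the next one.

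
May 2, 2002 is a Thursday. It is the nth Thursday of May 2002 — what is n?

1st

Day 2 falls in week ⌈2/7⌉ of the month.
Days 1–7 hold the 1st Thursday, 8–14 the 2nd, 15–21 the 3rd, 22–28 the 4th, 29–31 the 5th.
2 is in the range for the 1st.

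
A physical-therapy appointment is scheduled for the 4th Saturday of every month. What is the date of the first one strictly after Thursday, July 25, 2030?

July 27, 2030

July 2030 starts on a Monday; its first Saturday is the 6th, so the 4th Saturday is the 27th — July 27, 2030.
July 27, 2030 is after July 25, 2030, so that is the next one.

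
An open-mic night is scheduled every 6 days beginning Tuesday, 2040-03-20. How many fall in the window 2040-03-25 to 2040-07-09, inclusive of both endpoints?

18

Occurrences land 6·i days after 2040-03-20 for i = 0, 1, 2, …
2040-03-25 is 5 days after the start; 5 ÷ 6 = 0 remainder 5; since the remainder is 5, round up to i = 1. First occurrence in the window: #2 on 2040-03-26 (1×6 = 6 days in).
2040-07-09 is 111 days after the start; 111 ÷ 6 = 18 remainder 3. Last occurrence in the window: #19 on 2040-07-06.
Occurrences #2 through #19: 18 in total.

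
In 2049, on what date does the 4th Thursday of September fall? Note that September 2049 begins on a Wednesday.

September 2049 begins on a Wednesday, so the first Thursday is September 2 (1 day later).
The 4th Thursday is 3 weeks later: 2 + 21 = 23.

23 September 2049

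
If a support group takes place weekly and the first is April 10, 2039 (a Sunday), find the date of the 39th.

January 1, 2040

The 39th occurrence is 38 intervals after the first: 38 × 7 = 266 days after April 10, 2039.
April has 30 days — 20 days to the end of April leaves 246.
May has 31 days (215 left).
June has 30 days (185 left).
July has 31 days (154 left).
August has 31 days (123 left).
September has 30 days (93 left).
October has 31 days (62 left).
November has 30 days (32 left).
December has 31 days (1 left).
1 day into January → January 1, 2040.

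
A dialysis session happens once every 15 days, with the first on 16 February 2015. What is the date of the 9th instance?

16 June 2015

The 9th occurrence is 8 intervals after the first: 8 × 15 = 120 days after 16 February 2015.
February has 28 days — 12 days to the end of February leaves 108.
March has 31 days (77 left).
April has 30 days (47 left).
May has 31 days (16 left).
16 days into June → 16 June 2015.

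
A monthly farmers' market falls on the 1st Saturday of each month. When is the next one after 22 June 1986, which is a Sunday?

5 July 1986

June 1986 starts on a Sunday, so its 1st Saturday is 7 June 1986 (6 days in).
That is not after 22 June 1986, so look at July 1986.
July 1986 starts on a Tuesday, so its 1st Saturday is 5 July 1986 (4 days in).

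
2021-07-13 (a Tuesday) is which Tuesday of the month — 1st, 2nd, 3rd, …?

2nd

Day 13 falls in week ⌈13/7⌉ of the month.
Days 1–7 hold the 1st Tuesday, 8–14 the 2nd, 15–21 the 3rd, 22–28 the 4th, 29–31 the 5th.
13 is in the range for the 2nd.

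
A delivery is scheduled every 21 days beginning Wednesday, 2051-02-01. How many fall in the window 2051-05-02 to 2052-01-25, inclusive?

13

Occurrences land 21·i days after 2051-02-01 for i = 0, 1, 2, …
2051-05-02 is 90 days after the start; 90 ÷ 21 = 4 remainder 6; since the remainder is 6, round up to i = 5. First occurrence in the window: #6 on 2051-05-17 (5×21 = 105 days in).
2052-01-25 is 358 days after the start; 358 ÷ 21 = 17 remainder 1. Last occurrence in the window: #18 on 2052-01-24.
Occurrences #6 through #18: 13 in total.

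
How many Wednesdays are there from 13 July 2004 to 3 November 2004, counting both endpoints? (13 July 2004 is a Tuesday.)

17

13 July 2004 is a Tuesday; the first Wednesday on or after it is 14 July 2004 (1 day later).
From 14 July 2004 to 3 November 2004: 17 + 31 + 30 + 31 + 3 = 112 days (rest of July, August, September, October, November).
112 ÷ 7 = 16 full weeks with remainder 0, so 16 more Wednesdays after the first → 17.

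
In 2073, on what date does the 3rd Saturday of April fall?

2073-04-15

The first Saturday of April 2073 is April 1.
The 3rd Saturday is 2 weeks later: 1 + 14 = 15.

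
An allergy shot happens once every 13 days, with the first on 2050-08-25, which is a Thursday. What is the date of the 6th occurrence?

The 6th occurrence is 5 intervals after the first: 5 × 13 = 65 days after 2050-08-25.
August has 31 days — 6 days to the end of August leaves 59.
September has 30 days (29 left).
29 days into October → 2050-10-29.

2050-10-29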